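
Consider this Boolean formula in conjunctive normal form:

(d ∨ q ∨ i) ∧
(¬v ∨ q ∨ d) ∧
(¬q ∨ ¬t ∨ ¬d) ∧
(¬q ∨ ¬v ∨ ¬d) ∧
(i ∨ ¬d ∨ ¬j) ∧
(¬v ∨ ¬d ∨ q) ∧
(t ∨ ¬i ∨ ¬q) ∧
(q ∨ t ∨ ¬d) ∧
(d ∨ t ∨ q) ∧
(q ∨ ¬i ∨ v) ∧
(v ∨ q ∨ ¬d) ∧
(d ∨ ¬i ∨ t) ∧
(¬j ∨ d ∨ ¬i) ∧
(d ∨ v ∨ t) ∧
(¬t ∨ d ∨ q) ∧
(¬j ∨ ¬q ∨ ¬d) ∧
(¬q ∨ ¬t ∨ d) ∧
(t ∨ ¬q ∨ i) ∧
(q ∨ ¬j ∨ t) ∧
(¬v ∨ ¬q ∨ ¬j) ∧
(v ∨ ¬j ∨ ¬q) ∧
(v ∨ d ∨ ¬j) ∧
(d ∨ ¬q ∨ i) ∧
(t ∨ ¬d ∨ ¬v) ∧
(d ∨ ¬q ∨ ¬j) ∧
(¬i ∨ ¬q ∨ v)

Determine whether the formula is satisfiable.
No

No, the formula is not satisfiable.

No assignment of truth values to the variables can make all 26 clauses true simultaneously.

The formula is UNSAT (unsatisfiable).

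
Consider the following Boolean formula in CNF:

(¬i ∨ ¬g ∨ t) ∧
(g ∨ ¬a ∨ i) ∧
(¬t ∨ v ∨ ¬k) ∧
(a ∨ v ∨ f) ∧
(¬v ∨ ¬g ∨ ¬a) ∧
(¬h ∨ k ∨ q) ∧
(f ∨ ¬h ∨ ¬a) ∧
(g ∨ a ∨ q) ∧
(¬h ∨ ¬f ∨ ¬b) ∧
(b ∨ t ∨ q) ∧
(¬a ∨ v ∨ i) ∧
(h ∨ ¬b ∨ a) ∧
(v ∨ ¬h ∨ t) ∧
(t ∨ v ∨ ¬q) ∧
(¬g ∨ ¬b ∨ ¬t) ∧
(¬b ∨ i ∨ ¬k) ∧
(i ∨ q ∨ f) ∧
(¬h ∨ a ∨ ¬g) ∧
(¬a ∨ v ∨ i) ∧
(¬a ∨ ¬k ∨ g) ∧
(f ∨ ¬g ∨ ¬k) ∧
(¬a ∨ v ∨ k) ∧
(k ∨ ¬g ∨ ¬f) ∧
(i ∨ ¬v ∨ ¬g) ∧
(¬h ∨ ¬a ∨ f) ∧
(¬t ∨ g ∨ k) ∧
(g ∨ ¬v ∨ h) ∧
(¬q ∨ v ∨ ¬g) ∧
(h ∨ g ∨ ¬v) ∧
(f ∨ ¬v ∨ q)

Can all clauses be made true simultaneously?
Yes

Yes, the formula is satisfiable.

One satisfying assignment is: k=True, f=True, i=True, t=True, a=False, b=False, g=True, v=True, q=False, h=False

Verification: With this assignment, all 30 clauses evaluate to true.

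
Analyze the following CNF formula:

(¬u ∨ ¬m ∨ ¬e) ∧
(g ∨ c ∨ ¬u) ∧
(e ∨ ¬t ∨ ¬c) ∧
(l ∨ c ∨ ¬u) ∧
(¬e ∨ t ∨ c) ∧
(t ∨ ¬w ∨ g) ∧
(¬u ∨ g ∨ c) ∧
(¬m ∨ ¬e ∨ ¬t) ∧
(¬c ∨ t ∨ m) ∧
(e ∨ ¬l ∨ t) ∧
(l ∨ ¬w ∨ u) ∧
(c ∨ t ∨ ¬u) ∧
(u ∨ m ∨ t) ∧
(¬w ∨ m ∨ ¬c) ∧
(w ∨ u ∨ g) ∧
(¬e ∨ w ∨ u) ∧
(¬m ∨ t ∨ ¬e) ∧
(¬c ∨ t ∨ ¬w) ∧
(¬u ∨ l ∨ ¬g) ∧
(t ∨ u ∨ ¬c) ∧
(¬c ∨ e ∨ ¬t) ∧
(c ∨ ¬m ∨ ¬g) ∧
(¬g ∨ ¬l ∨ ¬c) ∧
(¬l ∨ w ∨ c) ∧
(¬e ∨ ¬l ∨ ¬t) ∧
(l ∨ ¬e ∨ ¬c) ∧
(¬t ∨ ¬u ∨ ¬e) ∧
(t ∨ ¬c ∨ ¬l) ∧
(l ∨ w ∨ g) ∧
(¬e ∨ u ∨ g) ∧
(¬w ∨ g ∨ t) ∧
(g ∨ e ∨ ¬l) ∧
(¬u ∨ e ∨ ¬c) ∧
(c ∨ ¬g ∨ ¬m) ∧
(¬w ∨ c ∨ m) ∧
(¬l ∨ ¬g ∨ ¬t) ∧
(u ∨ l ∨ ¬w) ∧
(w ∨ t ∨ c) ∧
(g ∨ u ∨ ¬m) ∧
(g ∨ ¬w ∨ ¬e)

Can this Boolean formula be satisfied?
Yes

Yes, the formula is satisfiable.

One satisfying assignment is: c=False, u=False, e=False, w=False, g=True, t=True, l=False, m=False

Verification: With this assignment, all 40 clauses evaluate to true.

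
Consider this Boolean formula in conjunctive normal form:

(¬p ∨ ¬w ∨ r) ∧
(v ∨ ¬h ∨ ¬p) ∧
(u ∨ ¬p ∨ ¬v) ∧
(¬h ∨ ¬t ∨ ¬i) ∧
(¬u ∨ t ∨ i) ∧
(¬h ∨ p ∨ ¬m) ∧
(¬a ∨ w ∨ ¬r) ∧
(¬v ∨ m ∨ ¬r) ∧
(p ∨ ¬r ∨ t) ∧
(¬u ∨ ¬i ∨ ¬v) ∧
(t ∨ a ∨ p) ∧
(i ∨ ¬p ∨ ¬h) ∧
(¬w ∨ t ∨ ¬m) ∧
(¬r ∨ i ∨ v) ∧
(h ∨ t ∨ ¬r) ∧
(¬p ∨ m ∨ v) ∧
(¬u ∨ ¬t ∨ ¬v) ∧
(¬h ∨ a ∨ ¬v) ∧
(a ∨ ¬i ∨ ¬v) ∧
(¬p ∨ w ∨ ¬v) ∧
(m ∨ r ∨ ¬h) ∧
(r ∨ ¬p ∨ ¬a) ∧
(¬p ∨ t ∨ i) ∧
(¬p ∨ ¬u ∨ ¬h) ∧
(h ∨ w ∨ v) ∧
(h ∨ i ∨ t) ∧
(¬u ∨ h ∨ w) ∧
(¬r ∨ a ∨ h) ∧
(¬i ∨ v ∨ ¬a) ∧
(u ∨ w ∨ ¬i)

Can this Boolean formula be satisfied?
Yes

Yes, the formula is satisfiable.

One satisfying assignment is: a=True, h=False, r=False, w=True, m=False, i=True, u=False, t=False, v=True, p=False

Verification: With this assignment, all 30 clauses evaluate to true.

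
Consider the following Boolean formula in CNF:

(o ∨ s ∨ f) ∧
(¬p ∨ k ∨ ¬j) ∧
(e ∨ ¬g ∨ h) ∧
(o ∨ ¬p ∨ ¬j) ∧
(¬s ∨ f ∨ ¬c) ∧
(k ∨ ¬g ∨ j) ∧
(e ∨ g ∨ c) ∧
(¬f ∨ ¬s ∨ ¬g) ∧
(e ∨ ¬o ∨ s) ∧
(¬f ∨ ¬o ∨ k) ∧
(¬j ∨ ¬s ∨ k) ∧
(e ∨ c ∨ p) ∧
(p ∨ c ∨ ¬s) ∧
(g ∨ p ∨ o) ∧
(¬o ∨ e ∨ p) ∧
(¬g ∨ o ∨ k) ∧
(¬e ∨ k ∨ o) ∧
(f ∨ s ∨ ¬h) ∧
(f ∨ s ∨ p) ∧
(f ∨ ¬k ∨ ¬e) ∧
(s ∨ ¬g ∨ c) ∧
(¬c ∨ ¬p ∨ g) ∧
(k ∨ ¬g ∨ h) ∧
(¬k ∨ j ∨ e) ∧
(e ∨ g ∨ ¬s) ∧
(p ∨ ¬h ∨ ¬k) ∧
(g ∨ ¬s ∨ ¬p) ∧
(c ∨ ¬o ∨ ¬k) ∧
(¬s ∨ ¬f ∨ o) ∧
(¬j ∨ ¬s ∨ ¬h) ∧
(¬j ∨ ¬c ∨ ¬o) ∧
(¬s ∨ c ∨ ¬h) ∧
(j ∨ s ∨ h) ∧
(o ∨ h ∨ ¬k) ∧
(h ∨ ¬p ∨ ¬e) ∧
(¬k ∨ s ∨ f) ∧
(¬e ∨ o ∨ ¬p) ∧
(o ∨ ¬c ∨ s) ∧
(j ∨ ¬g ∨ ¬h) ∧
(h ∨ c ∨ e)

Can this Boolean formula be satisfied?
Yes

Yes, the formula is satisfiable.

One satisfying assignment is: g=False, k=True, c=True, f=True, o=True, h=False, e=True, j=False, p=False, s=True

Verification: With this assignment, all 40 clauses evaluate to true.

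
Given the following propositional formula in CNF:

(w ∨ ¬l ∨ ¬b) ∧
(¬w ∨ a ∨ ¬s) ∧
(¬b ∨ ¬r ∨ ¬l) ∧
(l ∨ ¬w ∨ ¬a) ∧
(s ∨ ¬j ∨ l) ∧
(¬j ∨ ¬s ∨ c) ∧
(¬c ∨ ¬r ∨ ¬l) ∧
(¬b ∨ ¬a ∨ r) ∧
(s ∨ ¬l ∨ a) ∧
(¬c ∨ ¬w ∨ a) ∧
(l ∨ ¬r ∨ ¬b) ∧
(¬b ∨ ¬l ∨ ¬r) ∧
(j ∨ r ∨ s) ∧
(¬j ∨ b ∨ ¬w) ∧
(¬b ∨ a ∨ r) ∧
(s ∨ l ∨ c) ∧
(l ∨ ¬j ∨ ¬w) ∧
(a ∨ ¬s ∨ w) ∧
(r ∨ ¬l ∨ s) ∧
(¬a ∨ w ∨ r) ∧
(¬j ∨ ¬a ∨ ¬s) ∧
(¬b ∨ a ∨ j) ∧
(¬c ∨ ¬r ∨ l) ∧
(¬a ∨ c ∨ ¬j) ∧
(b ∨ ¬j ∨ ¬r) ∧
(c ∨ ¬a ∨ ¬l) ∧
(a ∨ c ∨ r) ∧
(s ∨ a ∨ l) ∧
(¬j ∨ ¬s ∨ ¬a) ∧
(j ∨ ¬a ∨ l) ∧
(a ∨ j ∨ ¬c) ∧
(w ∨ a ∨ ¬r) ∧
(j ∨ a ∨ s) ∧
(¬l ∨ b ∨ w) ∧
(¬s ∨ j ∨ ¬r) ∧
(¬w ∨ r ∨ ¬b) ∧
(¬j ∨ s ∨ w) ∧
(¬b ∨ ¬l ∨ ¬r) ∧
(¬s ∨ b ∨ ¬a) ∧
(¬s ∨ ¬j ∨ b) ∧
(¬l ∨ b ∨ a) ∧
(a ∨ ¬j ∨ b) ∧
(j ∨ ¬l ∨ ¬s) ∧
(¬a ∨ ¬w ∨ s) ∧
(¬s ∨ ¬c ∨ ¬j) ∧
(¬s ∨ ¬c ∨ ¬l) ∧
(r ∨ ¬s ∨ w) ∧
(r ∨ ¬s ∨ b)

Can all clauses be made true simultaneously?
No

No, the formula is not satisfiable.

No assignment of truth values to the variables can make all 48 clauses true simultaneously.

The formula is UNSAT (unsatisfiable).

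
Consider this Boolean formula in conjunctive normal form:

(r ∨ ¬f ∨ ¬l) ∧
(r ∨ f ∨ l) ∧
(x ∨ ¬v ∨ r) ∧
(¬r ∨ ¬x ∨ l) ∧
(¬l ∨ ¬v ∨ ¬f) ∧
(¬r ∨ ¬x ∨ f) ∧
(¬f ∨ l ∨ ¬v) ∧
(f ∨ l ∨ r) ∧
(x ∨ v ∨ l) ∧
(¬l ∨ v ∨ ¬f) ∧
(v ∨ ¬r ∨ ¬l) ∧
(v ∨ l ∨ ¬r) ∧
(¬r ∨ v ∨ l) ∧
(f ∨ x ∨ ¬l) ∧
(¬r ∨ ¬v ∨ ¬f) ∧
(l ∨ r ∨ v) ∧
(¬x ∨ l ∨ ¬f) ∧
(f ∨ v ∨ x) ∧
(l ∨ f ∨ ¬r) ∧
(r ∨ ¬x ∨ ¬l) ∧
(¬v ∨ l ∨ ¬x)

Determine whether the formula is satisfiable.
No

No, the formula is not satisfiable.

No assignment of truth values to the variables can make all 21 clauses true simultaneously.

The formula is UNSAT (unsatisfiable).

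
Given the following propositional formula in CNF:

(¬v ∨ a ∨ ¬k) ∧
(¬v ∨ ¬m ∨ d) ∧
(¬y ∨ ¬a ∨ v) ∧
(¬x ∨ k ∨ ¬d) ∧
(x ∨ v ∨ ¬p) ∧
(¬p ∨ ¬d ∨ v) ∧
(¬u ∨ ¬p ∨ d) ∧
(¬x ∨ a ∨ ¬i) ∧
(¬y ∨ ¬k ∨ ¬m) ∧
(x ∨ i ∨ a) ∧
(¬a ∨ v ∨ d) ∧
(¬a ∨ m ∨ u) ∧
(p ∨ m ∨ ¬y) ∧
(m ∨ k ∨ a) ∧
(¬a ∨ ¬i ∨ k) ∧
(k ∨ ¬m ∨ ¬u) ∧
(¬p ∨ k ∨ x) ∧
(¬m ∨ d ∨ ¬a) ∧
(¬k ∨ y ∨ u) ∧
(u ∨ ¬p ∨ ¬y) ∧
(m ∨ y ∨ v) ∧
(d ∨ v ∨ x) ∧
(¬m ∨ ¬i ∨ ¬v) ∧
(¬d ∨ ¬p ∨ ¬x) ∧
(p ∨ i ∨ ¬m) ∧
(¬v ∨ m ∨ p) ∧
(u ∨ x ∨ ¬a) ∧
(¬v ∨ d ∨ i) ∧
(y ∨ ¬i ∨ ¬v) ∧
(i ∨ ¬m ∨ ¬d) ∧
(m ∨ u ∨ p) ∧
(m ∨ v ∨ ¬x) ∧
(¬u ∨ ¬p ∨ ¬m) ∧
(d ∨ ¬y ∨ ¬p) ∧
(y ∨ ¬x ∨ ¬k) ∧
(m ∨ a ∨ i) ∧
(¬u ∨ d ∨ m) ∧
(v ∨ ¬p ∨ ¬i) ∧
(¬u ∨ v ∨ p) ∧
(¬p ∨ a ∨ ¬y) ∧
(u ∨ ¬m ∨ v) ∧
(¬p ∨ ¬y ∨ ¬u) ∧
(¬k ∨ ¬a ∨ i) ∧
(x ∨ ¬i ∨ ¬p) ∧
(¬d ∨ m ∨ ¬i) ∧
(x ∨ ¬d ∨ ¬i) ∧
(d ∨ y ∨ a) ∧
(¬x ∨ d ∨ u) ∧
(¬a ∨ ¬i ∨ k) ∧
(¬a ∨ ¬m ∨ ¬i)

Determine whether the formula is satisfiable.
No

No, the formula is not satisfiable.

No assignment of truth values to the variables can make all 50 clauses true simultaneously.

The formula is UNSAT (unsatisfiable).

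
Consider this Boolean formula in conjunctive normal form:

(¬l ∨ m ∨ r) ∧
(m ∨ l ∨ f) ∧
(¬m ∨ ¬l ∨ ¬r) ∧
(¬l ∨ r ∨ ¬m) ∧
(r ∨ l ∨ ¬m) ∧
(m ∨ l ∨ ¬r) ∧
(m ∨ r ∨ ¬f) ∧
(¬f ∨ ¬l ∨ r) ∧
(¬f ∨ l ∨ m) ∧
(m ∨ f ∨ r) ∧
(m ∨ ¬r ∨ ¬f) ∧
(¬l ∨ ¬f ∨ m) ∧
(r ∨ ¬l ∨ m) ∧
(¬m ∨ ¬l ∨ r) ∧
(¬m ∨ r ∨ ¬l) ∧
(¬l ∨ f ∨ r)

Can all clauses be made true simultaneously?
Yes

Yes, the formula is satisfiable.

One satisfying assignment is: f=False, m=False, r=True, l=True

Verification: With this assignment, all 16 clauses evaluate to true.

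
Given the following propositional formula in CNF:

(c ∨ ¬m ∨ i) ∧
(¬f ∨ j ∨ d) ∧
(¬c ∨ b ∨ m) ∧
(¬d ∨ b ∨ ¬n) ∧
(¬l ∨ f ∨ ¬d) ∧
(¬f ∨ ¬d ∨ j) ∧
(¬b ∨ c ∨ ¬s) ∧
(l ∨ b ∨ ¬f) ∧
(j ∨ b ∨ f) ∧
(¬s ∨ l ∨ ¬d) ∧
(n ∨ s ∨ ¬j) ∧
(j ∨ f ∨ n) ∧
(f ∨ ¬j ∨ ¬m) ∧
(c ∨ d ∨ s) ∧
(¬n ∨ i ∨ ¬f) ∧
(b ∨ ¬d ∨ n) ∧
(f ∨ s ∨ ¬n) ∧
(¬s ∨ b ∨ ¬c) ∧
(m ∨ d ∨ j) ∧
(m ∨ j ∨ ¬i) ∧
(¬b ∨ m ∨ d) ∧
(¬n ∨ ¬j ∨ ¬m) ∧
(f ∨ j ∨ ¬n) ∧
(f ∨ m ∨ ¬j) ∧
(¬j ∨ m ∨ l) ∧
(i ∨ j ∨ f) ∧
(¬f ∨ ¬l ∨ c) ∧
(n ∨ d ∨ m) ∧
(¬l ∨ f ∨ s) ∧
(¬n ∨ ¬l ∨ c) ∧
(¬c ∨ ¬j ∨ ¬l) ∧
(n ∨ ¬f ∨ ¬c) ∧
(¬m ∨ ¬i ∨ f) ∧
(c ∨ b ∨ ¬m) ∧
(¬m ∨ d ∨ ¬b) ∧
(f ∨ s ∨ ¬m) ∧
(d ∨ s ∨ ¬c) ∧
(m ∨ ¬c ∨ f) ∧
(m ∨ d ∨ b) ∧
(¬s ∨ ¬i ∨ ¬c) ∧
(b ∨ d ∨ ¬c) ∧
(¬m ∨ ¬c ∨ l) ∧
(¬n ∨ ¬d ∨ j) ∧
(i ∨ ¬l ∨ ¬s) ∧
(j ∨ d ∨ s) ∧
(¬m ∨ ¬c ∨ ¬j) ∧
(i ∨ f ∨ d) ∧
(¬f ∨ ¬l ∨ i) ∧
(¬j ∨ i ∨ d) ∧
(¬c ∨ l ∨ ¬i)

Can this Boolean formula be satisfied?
No

No, the formula is not satisfiable.

No assignment of truth values to the variables can make all 50 clauses true simultaneously.

The formula is UNSAT (unsatisfiable).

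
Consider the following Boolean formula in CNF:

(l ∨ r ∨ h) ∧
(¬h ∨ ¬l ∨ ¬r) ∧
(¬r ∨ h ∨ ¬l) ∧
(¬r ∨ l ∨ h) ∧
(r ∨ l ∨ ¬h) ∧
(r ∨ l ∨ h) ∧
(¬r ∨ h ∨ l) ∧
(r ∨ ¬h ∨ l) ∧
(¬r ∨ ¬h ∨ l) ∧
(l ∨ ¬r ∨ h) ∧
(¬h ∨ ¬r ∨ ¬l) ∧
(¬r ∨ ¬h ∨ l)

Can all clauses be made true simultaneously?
Yes

Yes, the formula is satisfiable.

One satisfying assignment is: l=True, r=False, h=False

Verification: With this assignment, all 12 clauses evaluate to true.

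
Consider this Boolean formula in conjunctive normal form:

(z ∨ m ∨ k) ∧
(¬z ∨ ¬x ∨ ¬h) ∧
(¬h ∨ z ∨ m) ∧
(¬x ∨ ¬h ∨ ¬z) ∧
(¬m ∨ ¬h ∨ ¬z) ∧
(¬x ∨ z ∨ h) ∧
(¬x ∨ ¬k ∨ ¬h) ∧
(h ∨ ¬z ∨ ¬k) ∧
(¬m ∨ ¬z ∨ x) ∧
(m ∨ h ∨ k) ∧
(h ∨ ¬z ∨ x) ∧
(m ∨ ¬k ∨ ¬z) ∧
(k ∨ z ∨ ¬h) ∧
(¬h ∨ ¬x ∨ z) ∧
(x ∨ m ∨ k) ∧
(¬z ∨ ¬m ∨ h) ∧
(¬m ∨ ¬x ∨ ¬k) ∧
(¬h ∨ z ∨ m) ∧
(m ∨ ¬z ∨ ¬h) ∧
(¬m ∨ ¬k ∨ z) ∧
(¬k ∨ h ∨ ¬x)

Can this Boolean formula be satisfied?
Yes

Yes, the formula is satisfiable.

One satisfying assignment is: m=False, h=False, x=False, k=True, z=False

Verification: With this assignment, all 21 clauses evaluate to true.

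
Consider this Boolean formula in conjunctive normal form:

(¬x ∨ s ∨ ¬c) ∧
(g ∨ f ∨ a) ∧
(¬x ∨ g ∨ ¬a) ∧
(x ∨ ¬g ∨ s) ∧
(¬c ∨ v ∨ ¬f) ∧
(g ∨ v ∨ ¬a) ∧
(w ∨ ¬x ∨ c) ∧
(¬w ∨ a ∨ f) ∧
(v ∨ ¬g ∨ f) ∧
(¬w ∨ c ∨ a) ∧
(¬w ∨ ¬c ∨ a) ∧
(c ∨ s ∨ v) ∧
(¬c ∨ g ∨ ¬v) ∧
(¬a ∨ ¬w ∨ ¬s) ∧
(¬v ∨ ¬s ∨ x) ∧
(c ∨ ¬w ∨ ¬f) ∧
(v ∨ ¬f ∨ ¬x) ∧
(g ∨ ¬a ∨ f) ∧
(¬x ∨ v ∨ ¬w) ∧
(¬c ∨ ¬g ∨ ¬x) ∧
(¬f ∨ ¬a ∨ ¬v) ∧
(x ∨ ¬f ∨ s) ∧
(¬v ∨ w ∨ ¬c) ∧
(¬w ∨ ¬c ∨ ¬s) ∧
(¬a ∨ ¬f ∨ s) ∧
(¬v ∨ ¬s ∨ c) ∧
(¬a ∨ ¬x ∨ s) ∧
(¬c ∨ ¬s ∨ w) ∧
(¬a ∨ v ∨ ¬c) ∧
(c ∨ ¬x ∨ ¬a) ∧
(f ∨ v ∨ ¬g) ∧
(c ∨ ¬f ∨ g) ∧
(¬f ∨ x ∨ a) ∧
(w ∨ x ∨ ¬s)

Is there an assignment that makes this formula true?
No

No, the formula is not satisfiable.

No assignment of truth values to the variables can make all 34 clauses true simultaneously.

The formula is UNSAT (unsatisfiable).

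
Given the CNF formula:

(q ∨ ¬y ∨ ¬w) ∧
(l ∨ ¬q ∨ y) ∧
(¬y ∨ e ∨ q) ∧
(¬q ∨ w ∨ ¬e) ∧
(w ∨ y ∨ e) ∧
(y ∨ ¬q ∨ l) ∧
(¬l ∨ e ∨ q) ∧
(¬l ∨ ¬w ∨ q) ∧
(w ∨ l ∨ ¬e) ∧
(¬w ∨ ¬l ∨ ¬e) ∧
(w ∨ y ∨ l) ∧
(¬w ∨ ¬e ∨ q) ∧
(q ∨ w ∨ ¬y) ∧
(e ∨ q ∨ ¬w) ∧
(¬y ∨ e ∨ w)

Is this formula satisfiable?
Yes

Yes, the formula is satisfiable.

One satisfying assignment is: y=False, e=True, l=True, w=False, q=False

Verification: With this assignment, all 15 clauses evaluate to true.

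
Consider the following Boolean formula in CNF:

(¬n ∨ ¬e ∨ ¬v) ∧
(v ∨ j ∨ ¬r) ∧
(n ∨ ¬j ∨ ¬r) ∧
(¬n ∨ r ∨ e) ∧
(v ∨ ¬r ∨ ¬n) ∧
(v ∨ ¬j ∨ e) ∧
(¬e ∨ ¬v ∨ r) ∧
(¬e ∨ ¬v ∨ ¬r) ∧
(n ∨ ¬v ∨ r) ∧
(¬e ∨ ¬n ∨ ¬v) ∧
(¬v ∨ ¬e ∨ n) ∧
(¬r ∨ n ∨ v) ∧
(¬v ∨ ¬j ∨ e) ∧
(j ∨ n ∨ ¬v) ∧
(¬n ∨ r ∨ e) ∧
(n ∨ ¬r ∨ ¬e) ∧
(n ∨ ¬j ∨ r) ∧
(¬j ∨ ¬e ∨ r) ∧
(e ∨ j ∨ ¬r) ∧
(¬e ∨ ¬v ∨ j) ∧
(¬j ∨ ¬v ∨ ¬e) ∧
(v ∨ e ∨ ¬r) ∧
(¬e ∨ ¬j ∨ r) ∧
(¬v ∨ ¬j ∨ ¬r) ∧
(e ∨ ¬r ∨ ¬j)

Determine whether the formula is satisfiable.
Yes

Yes, the formula is satisfiable.

One satisfying assignment is: v=False, n=False, r=False, e=False, j=False

Verification: With this assignment, all 25 clauses evaluate to true.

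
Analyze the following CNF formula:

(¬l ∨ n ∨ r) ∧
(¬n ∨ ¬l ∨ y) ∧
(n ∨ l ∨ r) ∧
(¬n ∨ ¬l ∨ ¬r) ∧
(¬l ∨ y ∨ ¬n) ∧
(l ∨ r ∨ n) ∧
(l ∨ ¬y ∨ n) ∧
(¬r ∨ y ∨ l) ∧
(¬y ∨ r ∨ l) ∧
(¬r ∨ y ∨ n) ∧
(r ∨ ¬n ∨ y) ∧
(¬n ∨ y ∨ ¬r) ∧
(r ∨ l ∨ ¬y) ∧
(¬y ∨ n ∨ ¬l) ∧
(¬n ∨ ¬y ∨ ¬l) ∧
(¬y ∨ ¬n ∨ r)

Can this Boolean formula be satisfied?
Yes

Yes, the formula is satisfiable.

One satisfying assignment is: r=True, y=True, l=False, n=True

Verification: With this assignment, all 16 clauses evaluate to true.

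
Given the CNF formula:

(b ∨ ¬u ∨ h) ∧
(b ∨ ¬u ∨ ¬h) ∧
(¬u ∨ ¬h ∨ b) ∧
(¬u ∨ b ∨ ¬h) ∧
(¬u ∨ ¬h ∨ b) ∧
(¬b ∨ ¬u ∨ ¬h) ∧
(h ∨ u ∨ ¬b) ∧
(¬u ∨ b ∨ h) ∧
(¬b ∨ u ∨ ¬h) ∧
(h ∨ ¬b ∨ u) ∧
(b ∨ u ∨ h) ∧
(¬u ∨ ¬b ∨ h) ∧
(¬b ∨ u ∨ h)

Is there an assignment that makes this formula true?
Yes

Yes, the formula is satisfiable.

One satisfying assignment is: u=False, b=False, h=True

Verification: With this assignment, all 13 clauses evaluate to true.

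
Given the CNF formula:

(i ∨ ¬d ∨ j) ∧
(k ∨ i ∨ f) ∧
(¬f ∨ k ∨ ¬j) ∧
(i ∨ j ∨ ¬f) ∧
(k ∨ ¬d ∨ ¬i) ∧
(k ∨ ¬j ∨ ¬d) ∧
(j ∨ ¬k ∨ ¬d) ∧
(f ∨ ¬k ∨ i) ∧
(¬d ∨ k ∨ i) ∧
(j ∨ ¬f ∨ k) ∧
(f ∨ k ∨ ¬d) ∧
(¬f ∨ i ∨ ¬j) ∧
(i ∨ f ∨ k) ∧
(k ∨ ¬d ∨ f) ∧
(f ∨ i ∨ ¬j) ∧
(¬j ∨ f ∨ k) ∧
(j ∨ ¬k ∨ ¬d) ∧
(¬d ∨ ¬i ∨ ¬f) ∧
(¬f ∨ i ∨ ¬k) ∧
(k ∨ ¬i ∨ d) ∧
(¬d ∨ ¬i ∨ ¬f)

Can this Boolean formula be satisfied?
Yes

Yes, the formula is satisfiable.

One satisfying assignment is: j=False, f=False, d=False, k=True, i=True

Verification: With this assignment, all 21 clauses evaluate to true.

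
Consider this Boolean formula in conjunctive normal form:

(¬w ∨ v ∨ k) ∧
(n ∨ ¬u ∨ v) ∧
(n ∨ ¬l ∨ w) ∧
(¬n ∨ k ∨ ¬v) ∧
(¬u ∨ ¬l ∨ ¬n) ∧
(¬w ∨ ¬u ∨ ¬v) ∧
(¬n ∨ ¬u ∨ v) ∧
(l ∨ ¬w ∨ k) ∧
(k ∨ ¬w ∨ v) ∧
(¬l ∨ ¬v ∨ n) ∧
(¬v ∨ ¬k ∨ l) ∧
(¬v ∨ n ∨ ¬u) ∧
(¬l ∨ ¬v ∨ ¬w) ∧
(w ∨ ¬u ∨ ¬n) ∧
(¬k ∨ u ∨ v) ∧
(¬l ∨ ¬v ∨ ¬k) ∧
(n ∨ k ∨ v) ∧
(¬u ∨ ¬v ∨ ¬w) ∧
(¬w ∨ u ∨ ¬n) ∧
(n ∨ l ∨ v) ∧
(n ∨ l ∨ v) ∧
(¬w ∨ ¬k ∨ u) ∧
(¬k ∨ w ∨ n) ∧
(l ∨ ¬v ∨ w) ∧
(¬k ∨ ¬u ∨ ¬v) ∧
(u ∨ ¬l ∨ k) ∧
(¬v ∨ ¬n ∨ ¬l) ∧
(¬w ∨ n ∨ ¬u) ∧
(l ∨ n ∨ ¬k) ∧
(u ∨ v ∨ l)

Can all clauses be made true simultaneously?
No

No, the formula is not satisfiable.

No assignment of truth values to the variables can make all 30 clauses true simultaneously.

The formula is UNSAT (unsatisfiable).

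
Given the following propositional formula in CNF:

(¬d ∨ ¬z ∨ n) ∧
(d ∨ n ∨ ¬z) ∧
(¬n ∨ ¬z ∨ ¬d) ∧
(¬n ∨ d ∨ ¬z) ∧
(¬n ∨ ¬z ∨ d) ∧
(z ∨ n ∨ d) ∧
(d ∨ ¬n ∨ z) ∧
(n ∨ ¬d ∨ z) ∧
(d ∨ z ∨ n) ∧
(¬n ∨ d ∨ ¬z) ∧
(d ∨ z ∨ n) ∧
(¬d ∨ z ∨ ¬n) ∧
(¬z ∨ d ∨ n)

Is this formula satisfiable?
No

No, the formula is not satisfiable.

No assignment of truth values to the variables can make all 13 clauses true simultaneously.

The formula is UNSAT (unsatisfiable).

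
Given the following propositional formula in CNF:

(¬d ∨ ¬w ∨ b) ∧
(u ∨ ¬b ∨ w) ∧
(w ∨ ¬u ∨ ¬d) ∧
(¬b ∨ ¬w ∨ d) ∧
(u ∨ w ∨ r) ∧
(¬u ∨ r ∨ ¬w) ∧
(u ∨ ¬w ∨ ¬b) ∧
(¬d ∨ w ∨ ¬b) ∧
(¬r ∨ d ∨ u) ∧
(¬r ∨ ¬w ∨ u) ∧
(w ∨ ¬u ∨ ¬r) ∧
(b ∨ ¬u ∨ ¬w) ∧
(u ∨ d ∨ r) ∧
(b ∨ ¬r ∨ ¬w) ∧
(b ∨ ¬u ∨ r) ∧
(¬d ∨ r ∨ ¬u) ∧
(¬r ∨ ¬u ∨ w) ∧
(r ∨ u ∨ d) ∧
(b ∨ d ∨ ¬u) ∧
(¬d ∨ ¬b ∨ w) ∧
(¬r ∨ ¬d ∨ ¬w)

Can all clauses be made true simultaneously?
Yes

Yes, the formula is satisfiable.

One satisfying assignment is: w=False, u=True, b=True, r=False, d=False

Verification: With this assignment, all 21 clauses evaluate to true.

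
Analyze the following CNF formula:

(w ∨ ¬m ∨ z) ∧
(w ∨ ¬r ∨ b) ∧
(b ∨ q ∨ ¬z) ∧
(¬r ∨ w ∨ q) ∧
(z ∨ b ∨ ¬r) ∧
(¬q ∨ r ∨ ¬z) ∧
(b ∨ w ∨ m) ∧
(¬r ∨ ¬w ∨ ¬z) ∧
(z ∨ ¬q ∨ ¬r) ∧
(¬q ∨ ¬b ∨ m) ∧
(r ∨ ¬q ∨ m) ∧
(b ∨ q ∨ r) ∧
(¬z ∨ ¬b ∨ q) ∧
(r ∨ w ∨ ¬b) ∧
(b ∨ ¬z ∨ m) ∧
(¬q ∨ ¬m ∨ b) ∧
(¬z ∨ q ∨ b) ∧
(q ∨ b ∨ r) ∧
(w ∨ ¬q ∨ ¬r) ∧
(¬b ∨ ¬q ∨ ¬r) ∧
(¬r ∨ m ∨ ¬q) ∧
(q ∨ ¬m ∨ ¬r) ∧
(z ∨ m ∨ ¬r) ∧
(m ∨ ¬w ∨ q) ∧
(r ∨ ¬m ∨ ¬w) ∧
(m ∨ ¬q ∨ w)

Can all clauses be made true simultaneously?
No

No, the formula is not satisfiable.

No assignment of truth values to the variables can make all 26 clauses true simultaneously.

The formula is UNSAT (unsatisfiable).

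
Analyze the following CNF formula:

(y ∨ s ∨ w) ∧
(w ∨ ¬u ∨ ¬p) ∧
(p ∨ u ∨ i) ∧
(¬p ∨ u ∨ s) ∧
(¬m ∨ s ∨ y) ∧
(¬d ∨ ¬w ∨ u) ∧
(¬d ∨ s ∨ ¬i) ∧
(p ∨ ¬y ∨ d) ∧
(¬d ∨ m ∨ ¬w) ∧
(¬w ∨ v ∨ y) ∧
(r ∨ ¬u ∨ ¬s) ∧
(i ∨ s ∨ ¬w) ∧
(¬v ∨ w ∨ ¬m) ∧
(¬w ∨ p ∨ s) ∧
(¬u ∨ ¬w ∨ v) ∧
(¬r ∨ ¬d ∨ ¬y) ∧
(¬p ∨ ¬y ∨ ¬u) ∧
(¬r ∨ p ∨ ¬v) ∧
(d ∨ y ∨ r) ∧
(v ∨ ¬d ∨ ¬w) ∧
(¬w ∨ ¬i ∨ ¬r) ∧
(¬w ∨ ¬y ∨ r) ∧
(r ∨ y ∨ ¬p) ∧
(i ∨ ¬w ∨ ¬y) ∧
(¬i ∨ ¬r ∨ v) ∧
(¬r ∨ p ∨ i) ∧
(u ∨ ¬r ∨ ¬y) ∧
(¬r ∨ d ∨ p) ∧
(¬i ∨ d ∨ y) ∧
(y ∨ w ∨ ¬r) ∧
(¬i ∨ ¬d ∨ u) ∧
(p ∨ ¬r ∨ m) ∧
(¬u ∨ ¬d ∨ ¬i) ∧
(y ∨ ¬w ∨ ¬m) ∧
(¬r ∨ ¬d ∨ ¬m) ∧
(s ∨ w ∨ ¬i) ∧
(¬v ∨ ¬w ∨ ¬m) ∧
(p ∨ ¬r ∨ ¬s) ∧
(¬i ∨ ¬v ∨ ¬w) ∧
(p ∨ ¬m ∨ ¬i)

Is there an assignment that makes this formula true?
Yes

Yes, the formula is satisfiable.

One satisfying assignment is: w=False, p=True, u=False, v=False, s=True, r=False, y=True, i=False, m=False, d=False

Verification: With this assignment, all 40 clauses evaluate to true.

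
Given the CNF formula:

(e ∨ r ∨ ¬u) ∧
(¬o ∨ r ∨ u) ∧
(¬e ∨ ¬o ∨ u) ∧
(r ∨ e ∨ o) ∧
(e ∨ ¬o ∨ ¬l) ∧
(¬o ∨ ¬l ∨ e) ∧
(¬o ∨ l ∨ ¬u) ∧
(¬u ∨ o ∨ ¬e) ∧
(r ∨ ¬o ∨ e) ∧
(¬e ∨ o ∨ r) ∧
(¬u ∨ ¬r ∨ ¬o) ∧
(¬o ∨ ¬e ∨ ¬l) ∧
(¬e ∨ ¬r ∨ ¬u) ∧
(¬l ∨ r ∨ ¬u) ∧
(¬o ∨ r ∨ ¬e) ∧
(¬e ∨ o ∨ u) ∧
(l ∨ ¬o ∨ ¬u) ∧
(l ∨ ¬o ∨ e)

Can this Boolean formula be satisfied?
Yes

Yes, the formula is satisfiable.

One satisfying assignment is: e=False, o=False, l=False, u=False, r=True

Verification: With this assignment, all 18 clauses evaluate to true.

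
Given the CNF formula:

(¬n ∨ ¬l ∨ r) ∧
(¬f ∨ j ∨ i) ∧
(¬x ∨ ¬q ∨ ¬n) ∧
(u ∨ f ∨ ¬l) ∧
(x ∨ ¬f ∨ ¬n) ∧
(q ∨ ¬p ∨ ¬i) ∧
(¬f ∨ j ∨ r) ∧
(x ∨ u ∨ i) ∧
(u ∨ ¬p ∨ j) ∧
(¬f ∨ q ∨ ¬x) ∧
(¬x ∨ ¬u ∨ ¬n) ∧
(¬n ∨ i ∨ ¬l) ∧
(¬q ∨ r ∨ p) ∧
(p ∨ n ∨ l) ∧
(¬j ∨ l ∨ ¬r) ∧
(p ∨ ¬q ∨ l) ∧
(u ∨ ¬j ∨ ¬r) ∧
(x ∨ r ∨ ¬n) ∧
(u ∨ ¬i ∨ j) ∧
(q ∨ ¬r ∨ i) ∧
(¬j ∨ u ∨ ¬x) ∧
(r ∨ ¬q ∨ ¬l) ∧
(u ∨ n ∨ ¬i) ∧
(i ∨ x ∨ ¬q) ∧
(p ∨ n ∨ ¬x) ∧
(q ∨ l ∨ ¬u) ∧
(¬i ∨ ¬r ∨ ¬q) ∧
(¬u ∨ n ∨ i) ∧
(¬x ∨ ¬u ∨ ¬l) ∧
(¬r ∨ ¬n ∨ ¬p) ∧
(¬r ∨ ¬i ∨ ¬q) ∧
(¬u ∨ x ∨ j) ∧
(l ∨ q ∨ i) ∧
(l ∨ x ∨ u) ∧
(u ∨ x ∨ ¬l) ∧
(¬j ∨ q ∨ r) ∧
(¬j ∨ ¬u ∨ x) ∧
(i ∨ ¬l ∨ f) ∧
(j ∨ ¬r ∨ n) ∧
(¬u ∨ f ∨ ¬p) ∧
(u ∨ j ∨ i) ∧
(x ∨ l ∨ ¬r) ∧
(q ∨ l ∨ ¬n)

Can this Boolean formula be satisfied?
Yes

Yes, the formula is satisfiable.

One satisfying assignment is: f=True, n=False, r=False, j=True, p=True, x=True, u=True, i=True, q=True, l=False

Verification: With this assignment, all 43 clauses evaluate to true.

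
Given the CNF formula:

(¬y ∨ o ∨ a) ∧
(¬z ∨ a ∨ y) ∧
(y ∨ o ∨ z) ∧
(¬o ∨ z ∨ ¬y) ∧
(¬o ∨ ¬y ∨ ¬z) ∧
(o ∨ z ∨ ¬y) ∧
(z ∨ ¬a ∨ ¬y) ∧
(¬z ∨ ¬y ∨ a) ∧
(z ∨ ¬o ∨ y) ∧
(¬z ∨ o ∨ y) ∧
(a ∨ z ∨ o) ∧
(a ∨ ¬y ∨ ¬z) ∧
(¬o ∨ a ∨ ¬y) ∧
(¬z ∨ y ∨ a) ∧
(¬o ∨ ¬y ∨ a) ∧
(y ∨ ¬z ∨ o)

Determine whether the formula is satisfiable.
Yes

Yes, the formula is satisfiable.

One satisfying assignment is: o=True, z=True, a=True, y=False

Verification: With this assignment, all 16 clauses evaluate to true.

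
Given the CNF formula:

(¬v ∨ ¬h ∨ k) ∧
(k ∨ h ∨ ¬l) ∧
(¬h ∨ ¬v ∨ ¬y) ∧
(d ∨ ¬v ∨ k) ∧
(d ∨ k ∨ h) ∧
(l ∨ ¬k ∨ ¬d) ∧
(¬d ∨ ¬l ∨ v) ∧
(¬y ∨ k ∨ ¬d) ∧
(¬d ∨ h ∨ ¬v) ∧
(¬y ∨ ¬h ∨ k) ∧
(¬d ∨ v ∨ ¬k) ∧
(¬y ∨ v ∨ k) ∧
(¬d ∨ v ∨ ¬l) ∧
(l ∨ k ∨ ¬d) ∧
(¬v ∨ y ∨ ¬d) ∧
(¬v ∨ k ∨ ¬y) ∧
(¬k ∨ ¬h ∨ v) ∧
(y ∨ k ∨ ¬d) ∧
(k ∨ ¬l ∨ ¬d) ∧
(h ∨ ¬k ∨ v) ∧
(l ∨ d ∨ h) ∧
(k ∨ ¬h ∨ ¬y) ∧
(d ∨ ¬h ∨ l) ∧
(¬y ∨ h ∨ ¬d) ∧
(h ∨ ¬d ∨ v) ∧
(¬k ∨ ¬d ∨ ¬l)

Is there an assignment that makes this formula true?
Yes

Yes, the formula is satisfiable.

One satisfying assignment is: h=False, y=False, l=True, k=True, d=False, v=True

Verification: With this assignment, all 26 clauses evaluate to true.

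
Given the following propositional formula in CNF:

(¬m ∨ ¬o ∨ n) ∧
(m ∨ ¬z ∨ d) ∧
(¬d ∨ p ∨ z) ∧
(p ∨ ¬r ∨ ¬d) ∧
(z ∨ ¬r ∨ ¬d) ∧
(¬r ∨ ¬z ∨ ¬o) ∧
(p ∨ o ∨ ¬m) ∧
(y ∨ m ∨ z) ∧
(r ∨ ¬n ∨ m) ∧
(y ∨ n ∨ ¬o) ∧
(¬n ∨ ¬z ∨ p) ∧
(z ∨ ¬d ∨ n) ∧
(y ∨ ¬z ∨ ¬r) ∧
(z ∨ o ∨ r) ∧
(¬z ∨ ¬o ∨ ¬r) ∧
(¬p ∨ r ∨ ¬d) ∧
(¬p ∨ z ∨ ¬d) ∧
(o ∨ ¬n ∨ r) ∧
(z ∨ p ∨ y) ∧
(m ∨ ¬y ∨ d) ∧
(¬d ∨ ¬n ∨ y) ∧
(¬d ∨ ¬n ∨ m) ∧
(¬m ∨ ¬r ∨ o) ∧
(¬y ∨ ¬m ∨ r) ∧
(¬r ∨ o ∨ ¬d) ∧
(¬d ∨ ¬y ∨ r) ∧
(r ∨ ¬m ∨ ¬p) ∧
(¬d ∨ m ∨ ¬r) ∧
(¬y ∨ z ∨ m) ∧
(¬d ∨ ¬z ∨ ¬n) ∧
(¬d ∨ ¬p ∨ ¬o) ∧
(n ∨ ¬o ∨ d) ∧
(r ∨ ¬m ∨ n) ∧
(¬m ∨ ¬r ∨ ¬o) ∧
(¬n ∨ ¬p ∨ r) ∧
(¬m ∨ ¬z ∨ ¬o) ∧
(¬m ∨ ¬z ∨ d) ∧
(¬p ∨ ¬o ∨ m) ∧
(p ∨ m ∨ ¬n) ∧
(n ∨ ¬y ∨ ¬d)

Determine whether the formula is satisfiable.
Yes

Yes, the formula is satisfiable.

One satisfying assignment is: y=False, d=True, n=False, r=False, o=False, z=True, p=False, m=False

Verification: With this assignment, all 40 clauses evaluate to true.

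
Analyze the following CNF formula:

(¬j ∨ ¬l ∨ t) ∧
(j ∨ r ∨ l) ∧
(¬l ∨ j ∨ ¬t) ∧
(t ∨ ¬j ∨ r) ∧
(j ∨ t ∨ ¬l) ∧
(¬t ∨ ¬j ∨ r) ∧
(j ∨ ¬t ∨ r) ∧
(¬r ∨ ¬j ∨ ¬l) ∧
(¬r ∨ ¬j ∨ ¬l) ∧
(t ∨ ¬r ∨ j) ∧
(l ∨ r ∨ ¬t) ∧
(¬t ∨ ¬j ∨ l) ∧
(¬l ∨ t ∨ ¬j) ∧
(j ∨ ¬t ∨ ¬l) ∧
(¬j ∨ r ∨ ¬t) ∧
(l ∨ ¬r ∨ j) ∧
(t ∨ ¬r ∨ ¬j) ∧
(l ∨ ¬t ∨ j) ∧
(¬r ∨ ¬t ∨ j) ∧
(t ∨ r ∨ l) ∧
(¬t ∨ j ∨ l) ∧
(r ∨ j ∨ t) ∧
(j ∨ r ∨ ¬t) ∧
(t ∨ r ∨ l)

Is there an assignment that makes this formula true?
No

No, the formula is not satisfiable.

No assignment of truth values to the variables can make all 24 clauses true simultaneously.

The formula is UNSAT (unsatisfiable).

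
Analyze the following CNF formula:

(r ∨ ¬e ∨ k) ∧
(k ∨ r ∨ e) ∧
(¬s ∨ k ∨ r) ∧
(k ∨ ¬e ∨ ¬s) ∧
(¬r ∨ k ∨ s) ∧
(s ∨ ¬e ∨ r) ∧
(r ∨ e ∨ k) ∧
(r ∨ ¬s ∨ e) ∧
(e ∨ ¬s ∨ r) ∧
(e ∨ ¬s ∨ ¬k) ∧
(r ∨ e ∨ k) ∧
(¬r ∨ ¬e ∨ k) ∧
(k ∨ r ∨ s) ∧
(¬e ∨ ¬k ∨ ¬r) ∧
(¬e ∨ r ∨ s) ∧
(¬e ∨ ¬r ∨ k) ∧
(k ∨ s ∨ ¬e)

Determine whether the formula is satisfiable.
Yes

Yes, the formula is satisfiable.

One satisfying assignment is: k=True, r=False, e=False, s=False

Verification: With this assignment, all 17 clauses evaluate to true.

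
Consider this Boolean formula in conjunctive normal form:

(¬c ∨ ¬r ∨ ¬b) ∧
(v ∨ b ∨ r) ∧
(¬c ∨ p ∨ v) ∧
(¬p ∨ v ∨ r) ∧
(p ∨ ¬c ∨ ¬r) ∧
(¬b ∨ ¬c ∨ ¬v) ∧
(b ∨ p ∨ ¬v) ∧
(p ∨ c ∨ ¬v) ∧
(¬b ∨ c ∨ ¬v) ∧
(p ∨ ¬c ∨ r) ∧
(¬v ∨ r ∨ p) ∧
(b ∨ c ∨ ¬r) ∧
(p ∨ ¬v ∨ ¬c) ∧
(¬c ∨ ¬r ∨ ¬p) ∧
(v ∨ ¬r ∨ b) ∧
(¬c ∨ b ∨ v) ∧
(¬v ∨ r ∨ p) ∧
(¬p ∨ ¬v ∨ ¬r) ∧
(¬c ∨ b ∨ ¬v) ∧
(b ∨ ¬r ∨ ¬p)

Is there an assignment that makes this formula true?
Yes

Yes, the formula is satisfiable.

One satisfying assignment is: p=False, b=True, r=False, v=False, c=False

Verification: With this assignment, all 20 clauses evaluate to true.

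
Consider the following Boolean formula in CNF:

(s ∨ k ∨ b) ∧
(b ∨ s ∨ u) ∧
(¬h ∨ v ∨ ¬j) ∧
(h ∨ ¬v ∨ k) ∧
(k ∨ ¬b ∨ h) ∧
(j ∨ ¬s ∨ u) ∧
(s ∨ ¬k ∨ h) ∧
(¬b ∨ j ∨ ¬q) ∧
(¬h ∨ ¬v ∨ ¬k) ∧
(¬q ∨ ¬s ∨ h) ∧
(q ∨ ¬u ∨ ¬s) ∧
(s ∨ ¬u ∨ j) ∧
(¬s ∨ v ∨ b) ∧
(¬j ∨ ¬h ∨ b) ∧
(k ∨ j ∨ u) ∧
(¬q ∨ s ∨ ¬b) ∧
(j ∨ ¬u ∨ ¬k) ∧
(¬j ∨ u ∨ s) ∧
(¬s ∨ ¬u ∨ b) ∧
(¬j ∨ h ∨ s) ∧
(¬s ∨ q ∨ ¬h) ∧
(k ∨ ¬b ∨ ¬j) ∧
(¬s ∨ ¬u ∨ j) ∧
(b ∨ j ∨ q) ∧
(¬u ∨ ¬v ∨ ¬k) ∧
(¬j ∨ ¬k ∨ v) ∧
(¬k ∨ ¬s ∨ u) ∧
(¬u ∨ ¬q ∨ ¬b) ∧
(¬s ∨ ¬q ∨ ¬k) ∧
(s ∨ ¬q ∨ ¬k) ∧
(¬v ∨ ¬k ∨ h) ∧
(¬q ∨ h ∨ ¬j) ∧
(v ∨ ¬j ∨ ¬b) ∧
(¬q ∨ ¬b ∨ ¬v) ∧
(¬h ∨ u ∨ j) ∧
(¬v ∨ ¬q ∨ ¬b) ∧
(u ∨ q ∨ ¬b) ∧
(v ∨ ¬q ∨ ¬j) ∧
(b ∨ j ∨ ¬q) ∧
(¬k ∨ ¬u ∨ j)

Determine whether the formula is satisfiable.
No

No, the formula is not satisfiable.

No assignment of truth values to the variables can make all 40 clauses true simultaneously.

The formula is UNSAT (unsatisfiable).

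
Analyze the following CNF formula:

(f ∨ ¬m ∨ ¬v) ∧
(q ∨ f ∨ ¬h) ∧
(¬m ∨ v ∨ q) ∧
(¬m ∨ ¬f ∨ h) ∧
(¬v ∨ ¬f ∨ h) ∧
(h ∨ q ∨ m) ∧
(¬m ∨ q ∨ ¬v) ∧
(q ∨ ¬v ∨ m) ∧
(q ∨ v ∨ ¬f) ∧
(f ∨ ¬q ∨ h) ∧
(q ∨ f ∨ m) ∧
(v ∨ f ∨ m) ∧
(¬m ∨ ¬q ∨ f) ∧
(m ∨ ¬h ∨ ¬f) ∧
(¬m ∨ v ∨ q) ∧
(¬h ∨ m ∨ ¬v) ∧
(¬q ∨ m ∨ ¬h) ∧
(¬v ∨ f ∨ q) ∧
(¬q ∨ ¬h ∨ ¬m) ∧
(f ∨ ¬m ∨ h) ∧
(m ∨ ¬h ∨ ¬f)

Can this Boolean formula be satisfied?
Yes

Yes, the formula is satisfiable.

One satisfying assignment is: h=False, v=False, f=True, m=False, q=True

Verification: With this assignment, all 21 clauses evaluate to true.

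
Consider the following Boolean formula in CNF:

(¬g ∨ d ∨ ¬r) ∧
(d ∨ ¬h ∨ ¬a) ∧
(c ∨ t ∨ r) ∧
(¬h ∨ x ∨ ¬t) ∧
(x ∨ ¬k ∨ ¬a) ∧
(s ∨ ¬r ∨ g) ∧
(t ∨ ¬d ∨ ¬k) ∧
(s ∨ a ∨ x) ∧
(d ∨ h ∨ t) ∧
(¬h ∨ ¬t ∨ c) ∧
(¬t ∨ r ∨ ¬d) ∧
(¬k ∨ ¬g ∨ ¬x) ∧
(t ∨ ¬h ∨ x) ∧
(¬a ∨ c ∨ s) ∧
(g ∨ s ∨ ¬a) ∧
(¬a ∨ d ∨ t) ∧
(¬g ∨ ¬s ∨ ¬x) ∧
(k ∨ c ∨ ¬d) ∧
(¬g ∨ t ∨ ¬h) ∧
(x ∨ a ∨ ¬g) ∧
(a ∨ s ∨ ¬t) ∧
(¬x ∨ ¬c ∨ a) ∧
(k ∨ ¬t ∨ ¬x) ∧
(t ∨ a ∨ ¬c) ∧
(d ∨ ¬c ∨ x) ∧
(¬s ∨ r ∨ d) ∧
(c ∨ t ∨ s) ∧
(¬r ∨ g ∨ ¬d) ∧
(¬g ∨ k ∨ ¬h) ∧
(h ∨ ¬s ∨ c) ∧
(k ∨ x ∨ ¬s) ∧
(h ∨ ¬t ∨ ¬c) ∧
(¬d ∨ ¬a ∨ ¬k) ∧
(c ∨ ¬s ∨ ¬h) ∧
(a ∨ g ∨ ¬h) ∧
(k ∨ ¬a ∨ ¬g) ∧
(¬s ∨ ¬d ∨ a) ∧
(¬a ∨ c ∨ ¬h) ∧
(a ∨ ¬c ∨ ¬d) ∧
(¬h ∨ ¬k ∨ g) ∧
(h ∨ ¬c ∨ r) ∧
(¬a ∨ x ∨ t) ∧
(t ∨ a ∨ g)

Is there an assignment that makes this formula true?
Yes

Yes, the formula is satisfiable.

One satisfying assignment is: g=False, h=True, r=False, a=True, k=False, c=True, t=False, d=True, x=True, s=True

Verification: With this assignment, all 43 clauses evaluate to true.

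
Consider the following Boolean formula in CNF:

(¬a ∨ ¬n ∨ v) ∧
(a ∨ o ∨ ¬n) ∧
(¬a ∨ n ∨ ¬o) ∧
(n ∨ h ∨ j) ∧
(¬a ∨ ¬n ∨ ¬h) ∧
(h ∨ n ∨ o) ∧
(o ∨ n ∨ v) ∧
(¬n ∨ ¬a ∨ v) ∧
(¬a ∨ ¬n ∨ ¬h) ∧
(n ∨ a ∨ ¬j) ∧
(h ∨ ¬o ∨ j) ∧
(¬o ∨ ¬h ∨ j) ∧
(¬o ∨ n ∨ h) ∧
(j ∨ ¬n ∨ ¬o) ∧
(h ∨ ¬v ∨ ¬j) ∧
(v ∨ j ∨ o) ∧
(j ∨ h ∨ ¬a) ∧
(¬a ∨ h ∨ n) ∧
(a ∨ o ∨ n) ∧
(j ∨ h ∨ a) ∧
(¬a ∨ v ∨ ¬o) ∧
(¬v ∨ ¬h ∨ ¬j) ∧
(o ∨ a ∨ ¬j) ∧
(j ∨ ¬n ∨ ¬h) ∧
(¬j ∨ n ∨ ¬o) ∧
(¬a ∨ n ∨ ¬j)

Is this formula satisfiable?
Yes

Yes, the formula is satisfiable.

One satisfying assignment is: o=True, v=False, n=True, j=True, h=False, a=False

Verification: With this assignment, all 26 clauses evaluate to true.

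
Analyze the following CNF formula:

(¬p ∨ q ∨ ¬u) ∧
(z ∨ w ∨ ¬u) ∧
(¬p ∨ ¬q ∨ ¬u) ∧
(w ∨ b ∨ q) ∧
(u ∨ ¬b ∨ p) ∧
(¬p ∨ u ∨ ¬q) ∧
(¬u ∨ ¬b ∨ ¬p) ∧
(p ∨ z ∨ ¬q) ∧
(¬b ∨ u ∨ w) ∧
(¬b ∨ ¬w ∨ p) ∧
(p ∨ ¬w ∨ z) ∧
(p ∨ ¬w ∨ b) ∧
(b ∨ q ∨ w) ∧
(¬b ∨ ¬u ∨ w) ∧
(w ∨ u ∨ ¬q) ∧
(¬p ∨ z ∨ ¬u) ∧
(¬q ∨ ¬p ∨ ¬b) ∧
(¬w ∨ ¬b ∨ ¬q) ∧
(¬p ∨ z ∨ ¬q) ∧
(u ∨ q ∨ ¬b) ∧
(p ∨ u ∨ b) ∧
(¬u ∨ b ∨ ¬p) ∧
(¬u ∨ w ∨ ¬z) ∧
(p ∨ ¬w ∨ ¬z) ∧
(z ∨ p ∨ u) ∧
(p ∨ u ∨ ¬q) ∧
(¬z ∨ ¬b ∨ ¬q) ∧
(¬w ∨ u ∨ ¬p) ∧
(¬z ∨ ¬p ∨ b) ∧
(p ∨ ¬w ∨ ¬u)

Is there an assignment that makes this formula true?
No

No, the formula is not satisfiable.

No assignment of truth values to the variables can make all 30 clauses true simultaneously.

The formula is UNSAT (unsatisfiable).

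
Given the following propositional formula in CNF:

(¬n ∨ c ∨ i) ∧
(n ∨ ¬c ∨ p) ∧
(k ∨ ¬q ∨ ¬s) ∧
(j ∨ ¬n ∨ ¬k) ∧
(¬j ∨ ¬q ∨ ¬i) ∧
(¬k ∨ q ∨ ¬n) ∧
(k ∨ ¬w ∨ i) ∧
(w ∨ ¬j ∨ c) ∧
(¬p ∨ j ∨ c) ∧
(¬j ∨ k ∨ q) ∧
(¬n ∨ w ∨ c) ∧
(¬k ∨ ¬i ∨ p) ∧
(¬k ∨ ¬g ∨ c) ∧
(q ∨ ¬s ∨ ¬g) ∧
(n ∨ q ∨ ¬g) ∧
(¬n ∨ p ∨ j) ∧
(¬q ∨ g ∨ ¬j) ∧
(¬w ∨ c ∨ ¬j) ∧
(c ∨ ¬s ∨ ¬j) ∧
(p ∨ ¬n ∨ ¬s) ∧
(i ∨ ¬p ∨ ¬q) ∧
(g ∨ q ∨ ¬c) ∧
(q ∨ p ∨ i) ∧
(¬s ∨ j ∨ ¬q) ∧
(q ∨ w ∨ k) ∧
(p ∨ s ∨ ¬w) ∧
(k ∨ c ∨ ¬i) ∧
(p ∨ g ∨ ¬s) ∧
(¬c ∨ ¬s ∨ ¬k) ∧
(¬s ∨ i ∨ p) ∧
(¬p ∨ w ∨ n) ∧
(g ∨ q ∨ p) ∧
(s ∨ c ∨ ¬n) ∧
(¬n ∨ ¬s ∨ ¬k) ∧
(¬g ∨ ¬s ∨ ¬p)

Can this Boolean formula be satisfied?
Yes

Yes, the formula is satisfiable.

One satisfying assignment is: g=False, p=False, q=True, s=False, w=False, j=False, k=True, i=False, n=False, c=False

Verification: With this assignment, all 35 clauses evaluate to true.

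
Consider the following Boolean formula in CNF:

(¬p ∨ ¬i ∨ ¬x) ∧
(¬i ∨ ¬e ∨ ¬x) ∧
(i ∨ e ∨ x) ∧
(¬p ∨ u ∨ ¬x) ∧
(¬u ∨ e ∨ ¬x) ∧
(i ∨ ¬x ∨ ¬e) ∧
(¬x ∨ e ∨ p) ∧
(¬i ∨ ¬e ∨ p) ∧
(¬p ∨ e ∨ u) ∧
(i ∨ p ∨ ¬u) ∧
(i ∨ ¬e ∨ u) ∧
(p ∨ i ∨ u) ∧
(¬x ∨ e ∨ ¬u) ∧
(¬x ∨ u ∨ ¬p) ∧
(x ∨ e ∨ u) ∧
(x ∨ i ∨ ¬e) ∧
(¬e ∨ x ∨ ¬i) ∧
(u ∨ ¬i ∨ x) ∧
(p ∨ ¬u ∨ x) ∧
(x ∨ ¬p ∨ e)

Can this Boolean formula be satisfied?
No

No, the formula is not satisfiable.

No assignment of truth values to the variables can make all 20 clauses true simultaneously.

The formula is UNSAT (unsatisfiable).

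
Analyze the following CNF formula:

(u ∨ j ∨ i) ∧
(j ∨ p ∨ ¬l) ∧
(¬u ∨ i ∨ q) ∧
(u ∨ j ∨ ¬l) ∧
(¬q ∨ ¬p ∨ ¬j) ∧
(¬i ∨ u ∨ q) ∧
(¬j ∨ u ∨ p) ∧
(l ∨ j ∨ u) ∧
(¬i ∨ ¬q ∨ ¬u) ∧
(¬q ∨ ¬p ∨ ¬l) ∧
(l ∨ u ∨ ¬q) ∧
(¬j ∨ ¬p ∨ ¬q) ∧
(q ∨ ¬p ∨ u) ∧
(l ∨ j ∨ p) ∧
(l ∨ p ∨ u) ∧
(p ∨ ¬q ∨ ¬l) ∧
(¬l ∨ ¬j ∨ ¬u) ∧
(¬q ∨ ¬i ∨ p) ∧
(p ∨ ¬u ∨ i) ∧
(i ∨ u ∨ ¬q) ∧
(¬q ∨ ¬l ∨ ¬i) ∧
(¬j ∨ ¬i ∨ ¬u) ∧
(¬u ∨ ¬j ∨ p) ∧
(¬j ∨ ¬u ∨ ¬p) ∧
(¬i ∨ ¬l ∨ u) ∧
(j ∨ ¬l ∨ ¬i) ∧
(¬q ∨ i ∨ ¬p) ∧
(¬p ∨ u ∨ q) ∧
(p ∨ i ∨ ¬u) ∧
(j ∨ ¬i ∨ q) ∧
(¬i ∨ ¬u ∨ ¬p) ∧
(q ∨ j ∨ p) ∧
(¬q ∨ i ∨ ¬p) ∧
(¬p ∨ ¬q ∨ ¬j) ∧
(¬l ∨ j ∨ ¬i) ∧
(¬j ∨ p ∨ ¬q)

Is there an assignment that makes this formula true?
No

No, the formula is not satisfiable.

No assignment of truth values to the variables can make all 36 clauses true simultaneously.

The formula is UNSAT (unsatisfiable).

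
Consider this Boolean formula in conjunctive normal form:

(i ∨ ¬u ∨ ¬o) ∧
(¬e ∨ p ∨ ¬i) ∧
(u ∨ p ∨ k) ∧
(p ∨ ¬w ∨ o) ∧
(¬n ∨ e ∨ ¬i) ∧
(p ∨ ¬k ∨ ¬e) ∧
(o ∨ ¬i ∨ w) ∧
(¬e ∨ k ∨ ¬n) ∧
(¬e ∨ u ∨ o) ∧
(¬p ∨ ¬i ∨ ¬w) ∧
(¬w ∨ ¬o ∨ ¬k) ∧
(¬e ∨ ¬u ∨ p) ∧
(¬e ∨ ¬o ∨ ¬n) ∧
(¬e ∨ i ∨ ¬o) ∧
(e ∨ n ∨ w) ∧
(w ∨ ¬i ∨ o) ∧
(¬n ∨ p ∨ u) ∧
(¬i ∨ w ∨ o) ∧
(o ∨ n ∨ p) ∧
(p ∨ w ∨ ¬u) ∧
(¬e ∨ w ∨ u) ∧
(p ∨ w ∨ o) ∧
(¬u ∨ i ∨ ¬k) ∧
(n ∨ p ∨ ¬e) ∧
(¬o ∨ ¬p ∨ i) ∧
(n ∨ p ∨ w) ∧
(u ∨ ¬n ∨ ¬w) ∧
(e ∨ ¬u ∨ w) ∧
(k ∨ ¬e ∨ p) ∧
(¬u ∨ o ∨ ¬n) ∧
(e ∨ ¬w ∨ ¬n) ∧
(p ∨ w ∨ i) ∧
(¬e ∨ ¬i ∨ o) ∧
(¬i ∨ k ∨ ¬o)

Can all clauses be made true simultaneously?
Yes

Yes, the formula is satisfiable.

One satisfying assignment is: i=False, w=False, p=True, k=False, o=False, n=False, e=True, u=True

Verification: With this assignment, all 34 clauses evaluate to true.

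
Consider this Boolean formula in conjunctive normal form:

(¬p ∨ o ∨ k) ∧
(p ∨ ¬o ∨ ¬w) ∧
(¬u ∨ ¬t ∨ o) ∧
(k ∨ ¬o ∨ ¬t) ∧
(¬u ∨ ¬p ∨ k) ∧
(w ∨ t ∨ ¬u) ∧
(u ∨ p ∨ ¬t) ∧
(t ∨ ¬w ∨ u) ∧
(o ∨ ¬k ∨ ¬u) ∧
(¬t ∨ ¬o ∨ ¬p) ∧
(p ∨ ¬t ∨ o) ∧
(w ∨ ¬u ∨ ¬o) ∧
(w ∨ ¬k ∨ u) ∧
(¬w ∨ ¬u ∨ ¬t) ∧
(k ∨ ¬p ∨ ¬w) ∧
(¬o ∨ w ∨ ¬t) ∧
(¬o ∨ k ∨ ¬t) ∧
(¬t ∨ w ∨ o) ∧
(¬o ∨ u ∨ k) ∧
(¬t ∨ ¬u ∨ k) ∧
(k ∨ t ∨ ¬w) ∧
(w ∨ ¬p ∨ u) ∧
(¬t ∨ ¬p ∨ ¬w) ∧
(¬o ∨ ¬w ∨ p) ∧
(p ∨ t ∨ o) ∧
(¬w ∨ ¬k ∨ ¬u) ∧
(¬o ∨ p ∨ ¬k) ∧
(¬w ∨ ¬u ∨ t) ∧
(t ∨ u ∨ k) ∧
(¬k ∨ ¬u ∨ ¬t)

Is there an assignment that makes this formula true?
No

No, the formula is not satisfiable.

No assignment of truth values to the variables can make all 30 clauses true simultaneously.

The formula is UNSAT (unsatisfiable).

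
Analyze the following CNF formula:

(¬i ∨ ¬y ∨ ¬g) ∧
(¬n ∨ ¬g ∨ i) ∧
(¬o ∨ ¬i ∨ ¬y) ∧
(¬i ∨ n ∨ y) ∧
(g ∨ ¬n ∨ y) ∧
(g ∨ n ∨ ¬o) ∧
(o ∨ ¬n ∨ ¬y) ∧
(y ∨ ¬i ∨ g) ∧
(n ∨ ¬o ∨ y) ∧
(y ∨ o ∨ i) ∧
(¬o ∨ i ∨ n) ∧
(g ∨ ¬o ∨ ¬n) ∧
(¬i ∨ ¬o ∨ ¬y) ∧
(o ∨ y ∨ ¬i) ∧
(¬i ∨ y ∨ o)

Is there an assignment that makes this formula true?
Yes

Yes, the formula is satisfiable.

One satisfying assignment is: i=False, g=False, y=True, o=False, n=False

Verification: With this assignment, all 15 clauses evaluate to true.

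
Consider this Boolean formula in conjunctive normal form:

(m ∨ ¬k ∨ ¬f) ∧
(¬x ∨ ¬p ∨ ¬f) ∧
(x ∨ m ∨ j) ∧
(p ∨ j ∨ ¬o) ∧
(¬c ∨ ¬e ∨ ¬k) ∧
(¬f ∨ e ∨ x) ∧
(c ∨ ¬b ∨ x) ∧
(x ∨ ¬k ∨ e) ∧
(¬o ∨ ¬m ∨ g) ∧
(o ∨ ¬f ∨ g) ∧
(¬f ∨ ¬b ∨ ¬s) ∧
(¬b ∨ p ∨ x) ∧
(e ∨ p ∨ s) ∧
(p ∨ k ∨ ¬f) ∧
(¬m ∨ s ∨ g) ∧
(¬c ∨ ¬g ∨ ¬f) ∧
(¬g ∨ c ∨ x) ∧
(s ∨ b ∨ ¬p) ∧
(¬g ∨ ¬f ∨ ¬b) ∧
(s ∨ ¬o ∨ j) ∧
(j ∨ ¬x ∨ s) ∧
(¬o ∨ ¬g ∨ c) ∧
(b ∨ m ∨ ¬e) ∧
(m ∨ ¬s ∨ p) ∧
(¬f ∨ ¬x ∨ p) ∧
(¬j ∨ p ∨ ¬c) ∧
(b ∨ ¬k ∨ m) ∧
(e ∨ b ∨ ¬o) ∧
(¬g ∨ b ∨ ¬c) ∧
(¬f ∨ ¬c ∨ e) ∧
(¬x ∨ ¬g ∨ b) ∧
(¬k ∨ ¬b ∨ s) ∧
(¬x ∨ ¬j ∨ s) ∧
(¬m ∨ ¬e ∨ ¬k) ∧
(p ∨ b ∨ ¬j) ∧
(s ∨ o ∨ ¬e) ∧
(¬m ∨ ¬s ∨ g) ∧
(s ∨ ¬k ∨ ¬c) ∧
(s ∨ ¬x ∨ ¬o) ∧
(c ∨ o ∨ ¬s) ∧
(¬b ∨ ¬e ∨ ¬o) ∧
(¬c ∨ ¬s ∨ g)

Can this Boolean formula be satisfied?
Yes

Yes, the formula is satisfiable.

One satisfying assignment is: c=False, x=True, m=False, g=False, j=False, b=True, e=False, k=False, f=False, p=True, s=True, o=True

Verification: With this assignment, all 42 clauses evaluate to true.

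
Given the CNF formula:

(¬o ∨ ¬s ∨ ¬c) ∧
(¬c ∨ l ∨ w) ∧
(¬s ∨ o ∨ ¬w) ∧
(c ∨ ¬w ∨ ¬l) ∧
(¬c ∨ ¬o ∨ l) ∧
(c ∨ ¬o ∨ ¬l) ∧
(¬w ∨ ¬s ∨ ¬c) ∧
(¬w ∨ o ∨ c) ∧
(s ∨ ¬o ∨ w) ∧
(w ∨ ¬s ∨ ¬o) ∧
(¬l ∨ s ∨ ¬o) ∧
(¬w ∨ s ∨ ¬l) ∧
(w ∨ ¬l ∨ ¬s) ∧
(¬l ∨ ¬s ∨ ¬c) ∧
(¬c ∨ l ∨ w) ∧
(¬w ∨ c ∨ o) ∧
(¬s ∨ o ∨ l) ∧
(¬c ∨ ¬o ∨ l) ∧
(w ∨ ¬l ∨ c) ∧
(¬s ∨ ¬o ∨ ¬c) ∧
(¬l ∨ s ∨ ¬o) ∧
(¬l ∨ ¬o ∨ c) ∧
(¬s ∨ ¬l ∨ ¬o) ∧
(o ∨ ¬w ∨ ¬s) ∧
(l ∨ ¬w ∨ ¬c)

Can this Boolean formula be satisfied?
Yes

Yes, the formula is satisfiable.

One satisfying assignment is: w=False, l=False, s=False, o=False, c=False

Verification: With this assignment, all 25 clauses evaluate to true.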